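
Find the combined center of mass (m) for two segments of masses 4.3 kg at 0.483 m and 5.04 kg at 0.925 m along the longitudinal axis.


COM = (m1*x1 + m2*x2) / (m1 + m2)
COM = (4.3*0.483 + 5.04*0.925) / (4.3 + 5.04)
Numerator = 6.7389
Denominator = 9.3400
COM = 0.7215


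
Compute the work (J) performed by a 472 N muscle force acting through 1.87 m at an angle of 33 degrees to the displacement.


W = F * d * cos(theta)
theta = 33 deg = 0.5760 rad
cos(theta) = 0.8387
W = 472 * 1.87 * 0.8387
W = 740.2442


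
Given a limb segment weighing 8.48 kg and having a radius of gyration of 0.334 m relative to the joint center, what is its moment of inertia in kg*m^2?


I = m * k^2
I = 8.48 * 0.334^2
k^2 = 0.1116
I = 0.9460


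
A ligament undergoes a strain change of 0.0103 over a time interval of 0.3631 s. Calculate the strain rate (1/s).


strain_rate = delta_strain / delta_t
strain_rate = 0.0103 / 0.3631
strain_rate = 0.0284


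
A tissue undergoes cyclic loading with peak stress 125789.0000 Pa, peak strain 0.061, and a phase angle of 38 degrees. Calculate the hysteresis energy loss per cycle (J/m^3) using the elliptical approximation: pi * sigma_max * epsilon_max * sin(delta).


E_loss = pi * sigma_max * epsilon_max * sin(delta)
delta = 38 deg = 0.6632 rad
sin(delta) = 0.6157
E_loss = pi * 125789.0000 * 0.061 * 0.6157
E_loss = 14841.0405


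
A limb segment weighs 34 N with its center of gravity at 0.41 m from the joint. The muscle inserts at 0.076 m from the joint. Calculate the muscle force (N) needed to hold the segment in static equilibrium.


F_muscle = W * d_load / d_muscle
F_muscle = 34 * 0.41 / 0.076
Numerator = 13.9400
F_muscle = 183.4211


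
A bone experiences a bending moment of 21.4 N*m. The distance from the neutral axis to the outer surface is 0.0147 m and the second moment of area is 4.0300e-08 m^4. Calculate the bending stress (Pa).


sigma = M * c / I
sigma = 21.4 * 0.0147 / 4.0300e-08
M * c = 0.3146
sigma = 7.8060e+06


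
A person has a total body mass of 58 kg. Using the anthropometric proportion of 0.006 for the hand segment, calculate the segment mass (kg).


m_segment = body_mass * fraction
m_segment = 58 * 0.006
m_segment = 0.3480


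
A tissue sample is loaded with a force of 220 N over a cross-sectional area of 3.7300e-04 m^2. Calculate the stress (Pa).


stress = F / A
stress = 220 / 3.7300e-04
stress = 589812.3324


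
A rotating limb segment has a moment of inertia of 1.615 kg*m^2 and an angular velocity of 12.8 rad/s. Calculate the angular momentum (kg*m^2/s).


L = I * omega
L = 1.615 * 12.8
L = 20.6720


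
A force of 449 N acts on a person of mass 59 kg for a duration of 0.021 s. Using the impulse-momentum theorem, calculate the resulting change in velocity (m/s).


J = F * dt = 449 * 0.021 = 9.4290 N*s
delta_v = J / m
delta_v = 9.4290 / 59
delta_v = 0.1598


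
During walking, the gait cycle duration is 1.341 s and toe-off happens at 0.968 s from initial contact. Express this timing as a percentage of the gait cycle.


pct = (event_time / cycle_time) * 100
pct = (0.968 / 1.341) * 100
ratio = 0.7218
pct = 72.1849


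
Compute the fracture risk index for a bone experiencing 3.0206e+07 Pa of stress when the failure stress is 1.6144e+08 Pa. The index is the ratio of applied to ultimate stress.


FRI = applied / ultimate
FRI = 3.0206e+07 / 1.6144e+08
FRI = 0.1871


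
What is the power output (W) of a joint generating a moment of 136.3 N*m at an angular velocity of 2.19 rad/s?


P = M * omega
P = 136.3 * 2.19
P = 298.4970


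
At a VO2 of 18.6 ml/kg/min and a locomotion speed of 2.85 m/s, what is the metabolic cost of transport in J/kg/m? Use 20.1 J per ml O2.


Power per kg = VO2 * 20.1 / 60
Power per kg = 18.6 * 20.1 / 60 = 6.2310 W/kg
Cost = power_per_kg / speed
Cost = 6.2310 / 2.85
Cost = 2.1863


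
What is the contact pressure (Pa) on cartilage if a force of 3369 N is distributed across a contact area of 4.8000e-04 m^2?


P = F / A
P = 3369 / 4.8000e-04
P = 7.0188e+06


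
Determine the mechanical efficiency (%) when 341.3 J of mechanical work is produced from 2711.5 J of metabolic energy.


eta = (W_mech / E_meta) * 100
eta = (341.3 / 2711.5) * 100
ratio = 0.1259
eta = 12.5871


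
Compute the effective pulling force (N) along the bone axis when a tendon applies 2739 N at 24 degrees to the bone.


F_eff = F_tendon * cos(theta)
theta = 24 deg = 0.4189 rad
cos(theta) = 0.9135
F_eff = 2739 * 0.9135
F_eff = 2502.2010


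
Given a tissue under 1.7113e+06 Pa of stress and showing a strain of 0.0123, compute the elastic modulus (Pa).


E = stress / strain
E = 1.7113e+06 / 0.0123
E = 1.3913e+08


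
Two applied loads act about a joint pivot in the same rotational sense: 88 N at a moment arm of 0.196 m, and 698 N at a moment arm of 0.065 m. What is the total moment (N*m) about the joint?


M = F1 * d1 + F2 * d2
M = 88 * 0.196 + 698 * 0.065
M = 17.2480 + 45.3700
M = 62.6180


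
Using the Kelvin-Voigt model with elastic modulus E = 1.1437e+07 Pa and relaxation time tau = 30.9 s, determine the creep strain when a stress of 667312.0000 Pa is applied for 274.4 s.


epsilon(t) = (sigma/E) * (1 - exp(-t/tau))
sigma/E = 667312.0000 / 1.1437e+07 = 0.0583
exp(-t/tau) = exp(-274.4 / 30.9) = 1.3911e-04
epsilon = 0.0583 * (1 - 1.3911e-04)
epsilon = 0.0583


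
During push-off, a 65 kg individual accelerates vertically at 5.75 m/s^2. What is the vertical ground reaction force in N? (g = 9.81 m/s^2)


GRF = m * (g + a)
GRF = 65 * (9.81 + 5.75)
GRF = 65 * 15.5600
GRF = 1011.4000


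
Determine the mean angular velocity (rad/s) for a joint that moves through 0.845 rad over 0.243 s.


omega = delta_theta / delta_t
omega = 0.845 / 0.243
omega = 3.4774


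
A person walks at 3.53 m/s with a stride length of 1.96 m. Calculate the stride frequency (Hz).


f = v / stride_length
f = 3.53 / 1.96
f = 1.8010


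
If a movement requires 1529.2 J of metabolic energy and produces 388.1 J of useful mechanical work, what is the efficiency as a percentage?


eta = (W_mech / E_meta) * 100
eta = (388.1 / 1529.2) * 100
ratio = 0.2538
eta = 25.3793


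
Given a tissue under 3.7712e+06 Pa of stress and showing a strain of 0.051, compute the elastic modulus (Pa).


E = stress / strain
E = 3.7712e+06 / 0.051
E = 7.3945e+07


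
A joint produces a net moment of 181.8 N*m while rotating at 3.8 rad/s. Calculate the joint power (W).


P = M * omega
P = 181.8 * 3.8
P = 690.8400


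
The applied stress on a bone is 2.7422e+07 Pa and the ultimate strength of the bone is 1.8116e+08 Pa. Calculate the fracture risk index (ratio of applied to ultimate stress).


FRI = applied / ultimate
FRI = 2.7422e+07 / 1.8116e+08
FRI = 0.1514


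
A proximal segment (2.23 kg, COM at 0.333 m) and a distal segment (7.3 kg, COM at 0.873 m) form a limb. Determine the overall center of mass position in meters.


COM = (m1*x1 + m2*x2) / (m1 + m2)
COM = (2.23*0.333 + 7.3*0.873) / (2.23 + 7.3)
Numerator = 7.1155
Denominator = 9.5300
COM = 0.7466


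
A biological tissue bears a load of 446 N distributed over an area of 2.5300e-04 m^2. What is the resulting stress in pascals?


stress = F / A
stress = 446 / 2.5300e-04
stress = 1.7628e+06


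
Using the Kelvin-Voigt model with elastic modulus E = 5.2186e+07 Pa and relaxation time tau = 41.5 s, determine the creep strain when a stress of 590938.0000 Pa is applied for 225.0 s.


epsilon(t) = (sigma/E) * (1 - exp(-t/tau))
sigma/E = 590938.0000 / 5.2186e+07 = 0.0113
exp(-t/tau) = exp(-225.0 / 41.5) = 0.0044
epsilon = 0.0113 * (1 - 0.0044)
epsilon = 0.0113


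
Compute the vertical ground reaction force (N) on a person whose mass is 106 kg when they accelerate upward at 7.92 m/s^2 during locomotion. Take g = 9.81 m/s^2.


GRF = m * (g + a)
GRF = 106 * (9.81 + 7.92)
GRF = 106 * 17.7300
GRF = 1879.3800


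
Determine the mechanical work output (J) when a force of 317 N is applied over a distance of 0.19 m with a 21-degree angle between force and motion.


W = F * d * cos(theta)
theta = 21 deg = 0.3665 rad
cos(theta) = 0.9336
W = 317 * 0.19 * 0.9336
W = 56.2295


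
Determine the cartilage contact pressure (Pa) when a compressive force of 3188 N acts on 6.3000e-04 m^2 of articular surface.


P = F / A
P = 3188 / 6.3000e-04
P = 5.0603e+06


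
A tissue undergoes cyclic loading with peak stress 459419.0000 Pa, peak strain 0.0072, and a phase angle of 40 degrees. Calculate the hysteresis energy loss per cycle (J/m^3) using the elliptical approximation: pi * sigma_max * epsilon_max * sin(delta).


E_loss = pi * sigma_max * epsilon_max * sin(delta)
delta = 40 deg = 0.6981 rad
sin(delta) = 0.6428
E_loss = pi * 459419.0000 * 0.0072 * 0.6428
E_loss = 6679.7286


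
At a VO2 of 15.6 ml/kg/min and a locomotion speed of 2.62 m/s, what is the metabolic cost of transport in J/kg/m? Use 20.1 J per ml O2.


Power per kg = VO2 * 20.1 / 60
Power per kg = 15.6 * 20.1 / 60 = 5.2260 W/kg
Cost = power_per_kg / speed
Cost = 5.2260 / 2.62
Cost = 1.9947


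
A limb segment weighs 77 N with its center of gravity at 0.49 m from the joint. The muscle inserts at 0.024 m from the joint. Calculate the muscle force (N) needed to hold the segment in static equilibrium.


F_muscle = W * d_load / d_muscle
F_muscle = 77 * 0.49 / 0.024
Numerator = 37.7300
F_muscle = 1572.0833


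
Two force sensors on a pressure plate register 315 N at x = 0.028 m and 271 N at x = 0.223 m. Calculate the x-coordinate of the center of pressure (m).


COP_x = (F1*x1 + F2*x2) / (F1 + F2)
COP_x = (315*0.028 + 271*0.223) / (315 + 271)
Numerator = 69.2530
Denominator = 586
COP_x = 0.1182


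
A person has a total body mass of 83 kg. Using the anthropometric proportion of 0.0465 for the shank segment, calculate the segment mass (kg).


m_segment = body_mass * fraction
m_segment = 83 * 0.0465
m_segment = 3.8595


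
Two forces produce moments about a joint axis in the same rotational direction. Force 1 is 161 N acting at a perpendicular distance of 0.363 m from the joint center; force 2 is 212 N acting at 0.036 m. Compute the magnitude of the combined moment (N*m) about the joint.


M = F1 * d1 + F2 * d2
M = 161 * 0.363 + 212 * 0.036
M = 58.4430 + 7.6320
M = 66.0750


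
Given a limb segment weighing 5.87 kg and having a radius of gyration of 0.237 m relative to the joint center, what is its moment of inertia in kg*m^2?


I = m * k^2
I = 5.87 * 0.237^2
k^2 = 0.0562
I = 0.3297


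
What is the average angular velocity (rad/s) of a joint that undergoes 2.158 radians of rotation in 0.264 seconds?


omega = delta_theta / delta_t
omega = 2.158 / 0.264
omega = 8.1742


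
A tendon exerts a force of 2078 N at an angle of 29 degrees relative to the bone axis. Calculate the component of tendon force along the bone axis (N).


F_eff = F_tendon * cos(theta)
theta = 29 deg = 0.5061 rad
cos(theta) = 0.8746
F_eff = 2078 * 0.8746
F_eff = 1817.4598


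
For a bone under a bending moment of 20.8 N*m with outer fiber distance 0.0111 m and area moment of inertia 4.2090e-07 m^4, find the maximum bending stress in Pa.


sigma = M * c / I
sigma = 20.8 * 0.0111 / 4.2090e-07
M * c = 0.2309
sigma = 548538.8453


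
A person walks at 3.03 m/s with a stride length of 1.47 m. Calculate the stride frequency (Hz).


f = v / stride_length
f = 3.03 / 1.47
f = 2.0612


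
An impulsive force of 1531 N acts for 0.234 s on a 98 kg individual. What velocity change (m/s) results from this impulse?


J = F * dt = 1531 * 0.234 = 358.2540 N*s
delta_v = J / m
delta_v = 358.2540 / 98
delta_v = 3.6557


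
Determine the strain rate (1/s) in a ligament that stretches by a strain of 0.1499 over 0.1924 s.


strain_rate = delta_strain / delta_t
strain_rate = 0.1499 / 0.1924
strain_rate = 0.7791


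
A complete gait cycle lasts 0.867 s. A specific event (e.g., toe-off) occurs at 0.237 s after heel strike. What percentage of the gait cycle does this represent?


pct = (event_time / cycle_time) * 100
pct = (0.237 / 0.867) * 100
ratio = 0.2734
pct = 27.3356


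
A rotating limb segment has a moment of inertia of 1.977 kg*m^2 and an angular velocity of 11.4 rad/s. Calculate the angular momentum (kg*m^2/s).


L = I * omega
L = 1.977 * 11.4
L = 22.5378


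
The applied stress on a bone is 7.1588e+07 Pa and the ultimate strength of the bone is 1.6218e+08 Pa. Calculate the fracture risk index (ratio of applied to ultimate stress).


FRI = applied / ultimate
FRI = 7.1588e+07 / 1.6218e+08
FRI = 0.4414


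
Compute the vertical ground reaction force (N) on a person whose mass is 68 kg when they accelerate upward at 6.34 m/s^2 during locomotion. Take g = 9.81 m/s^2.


GRF = m * (g + a)
GRF = 68 * (9.81 + 6.34)
GRF = 68 * 16.1500
GRF = 1098.2000


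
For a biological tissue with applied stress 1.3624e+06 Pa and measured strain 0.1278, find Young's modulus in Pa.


E = stress / strain
E = 1.3624e+06 / 0.1278
E = 1.0660e+07


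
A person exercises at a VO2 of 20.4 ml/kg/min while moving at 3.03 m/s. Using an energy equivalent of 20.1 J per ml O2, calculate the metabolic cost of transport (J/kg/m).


Power per kg = VO2 * 20.1 / 60
Power per kg = 20.4 * 20.1 / 60 = 6.8340 W/kg
Cost = power_per_kg / speed
Cost = 6.8340 / 3.03
Cost = 2.2554


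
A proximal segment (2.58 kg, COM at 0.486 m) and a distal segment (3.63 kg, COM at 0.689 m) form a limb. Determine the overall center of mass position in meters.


COM = (m1*x1 + m2*x2) / (m1 + m2)
COM = (2.58*0.486 + 3.63*0.689) / (2.58 + 3.63)
Numerator = 3.7550
Denominator = 6.2100
COM = 0.6047


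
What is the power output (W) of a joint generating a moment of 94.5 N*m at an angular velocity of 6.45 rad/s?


P = M * omega
P = 94.5 * 6.45
P = 609.5250


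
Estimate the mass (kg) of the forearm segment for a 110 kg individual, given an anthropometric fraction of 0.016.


m_segment = body_mass * fraction
m_segment = 110 * 0.016
m_segment = 1.7600


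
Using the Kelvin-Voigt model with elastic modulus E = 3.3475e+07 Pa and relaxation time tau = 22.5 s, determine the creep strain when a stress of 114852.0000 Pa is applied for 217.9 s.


epsilon(t) = (sigma/E) * (1 - exp(-t/tau))
sigma/E = 114852.0000 / 3.3475e+07 = 0.0034
exp(-t/tau) = exp(-217.9 / 22.5) = 6.2244e-05
epsilon = 0.0034 * (1 - 6.2244e-05)
epsilon = 0.0034


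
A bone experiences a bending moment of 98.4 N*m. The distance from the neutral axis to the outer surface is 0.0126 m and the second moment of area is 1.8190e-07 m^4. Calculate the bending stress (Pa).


sigma = M * c / I
sigma = 98.4 * 0.0126 / 1.8190e-07
M * c = 1.2398
sigma = 6.8161e+06


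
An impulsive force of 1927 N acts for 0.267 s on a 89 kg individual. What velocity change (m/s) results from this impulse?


J = F * dt = 1927 * 0.267 = 514.5090 N*s
delta_v = J / m
delta_v = 514.5090 / 89
delta_v = 5.7810


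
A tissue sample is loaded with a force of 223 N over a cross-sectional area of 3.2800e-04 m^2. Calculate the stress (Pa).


stress = F / A
stress = 223 / 3.2800e-04
stress = 679878.0488


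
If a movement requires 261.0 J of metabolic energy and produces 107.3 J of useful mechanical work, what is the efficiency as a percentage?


eta = (W_mech / E_meta) * 100
eta = (107.3 / 261.0) * 100
ratio = 0.4111
eta = 41.1111


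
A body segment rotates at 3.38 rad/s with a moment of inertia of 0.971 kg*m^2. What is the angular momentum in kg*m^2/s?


L = I * omega
L = 0.971 * 3.38
L = 3.2820


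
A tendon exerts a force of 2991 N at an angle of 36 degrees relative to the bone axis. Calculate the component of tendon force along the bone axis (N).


F_eff = F_tendon * cos(theta)
theta = 36 deg = 0.6283 rad
cos(theta) = 0.8090
F_eff = 2991 * 0.8090
F_eff = 2419.7698


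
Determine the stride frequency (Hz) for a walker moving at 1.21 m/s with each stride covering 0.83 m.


f = v / stride_length
f = 1.21 / 0.83
f = 1.4578


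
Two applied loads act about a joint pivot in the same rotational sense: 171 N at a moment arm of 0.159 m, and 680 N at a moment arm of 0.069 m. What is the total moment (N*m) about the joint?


M = F1 * d1 + F2 * d2
M = 171 * 0.159 + 680 * 0.069
M = 27.1890 + 46.9200
M = 74.1090


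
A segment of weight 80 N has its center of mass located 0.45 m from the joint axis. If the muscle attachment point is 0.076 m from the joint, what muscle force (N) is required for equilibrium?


F_muscle = W * d_load / d_muscle
F_muscle = 80 * 0.45 / 0.076
Numerator = 36.0000
F_muscle = 473.6842


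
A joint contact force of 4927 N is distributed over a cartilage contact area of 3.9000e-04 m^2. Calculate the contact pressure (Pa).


P = F / A
P = 4927 / 3.9000e-04
P = 1.2633e+07


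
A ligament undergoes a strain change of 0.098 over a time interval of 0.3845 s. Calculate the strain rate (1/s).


strain_rate = delta_strain / delta_t
strain_rate = 0.098 / 0.3845
strain_rate = 0.2549


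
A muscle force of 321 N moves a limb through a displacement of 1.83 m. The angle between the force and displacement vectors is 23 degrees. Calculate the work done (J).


W = F * d * cos(theta)
theta = 23 deg = 0.4014 rad
cos(theta) = 0.9205
W = 321 * 1.83 * 0.9205
W = 540.7322


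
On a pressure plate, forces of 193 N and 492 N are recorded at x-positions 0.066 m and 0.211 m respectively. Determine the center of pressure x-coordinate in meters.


COP_x = (F1*x1 + F2*x2) / (F1 + F2)
COP_x = (193*0.066 + 492*0.211) / (193 + 492)
Numerator = 116.5500
Denominator = 685
COP_x = 0.1701


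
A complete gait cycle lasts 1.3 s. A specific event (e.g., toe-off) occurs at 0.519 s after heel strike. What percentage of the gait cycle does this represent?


pct = (event_time / cycle_time) * 100
pct = (0.519 / 1.3) * 100
ratio = 0.3992
pct = 39.9231


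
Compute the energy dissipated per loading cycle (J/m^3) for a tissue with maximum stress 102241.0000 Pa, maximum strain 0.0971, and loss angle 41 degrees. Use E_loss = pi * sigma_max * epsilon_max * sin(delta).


E_loss = pi * sigma_max * epsilon_max * sin(delta)
delta = 41 deg = 0.7156 rad
sin(delta) = 0.6561
E_loss = pi * 102241.0000 * 0.0971 * 0.6561
E_loss = 20461.4830


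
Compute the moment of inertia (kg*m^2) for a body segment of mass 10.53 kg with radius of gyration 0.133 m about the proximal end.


I = m * k^2
I = 10.53 * 0.133^2
k^2 = 0.0177
I = 0.1863


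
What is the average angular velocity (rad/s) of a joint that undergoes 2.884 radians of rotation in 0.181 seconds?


omega = delta_theta / delta_t
omega = 2.884 / 0.181
omega = 15.9337


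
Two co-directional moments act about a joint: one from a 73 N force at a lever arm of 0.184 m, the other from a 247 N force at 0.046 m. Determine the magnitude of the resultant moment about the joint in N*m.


M = F1 * d1 + F2 * d2
M = 73 * 0.184 + 247 * 0.046
M = 13.4320 + 11.3620
M = 24.7940


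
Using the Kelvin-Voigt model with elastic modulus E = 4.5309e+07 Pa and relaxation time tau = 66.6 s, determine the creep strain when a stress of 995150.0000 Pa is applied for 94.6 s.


epsilon(t) = (sigma/E) * (1 - exp(-t/tau))
sigma/E = 995150.0000 / 4.5309e+07 = 0.0220
exp(-t/tau) = exp(-94.6 / 66.6) = 0.2416
epsilon = 0.0220 * (1 - 0.2416)
epsilon = 0.0167


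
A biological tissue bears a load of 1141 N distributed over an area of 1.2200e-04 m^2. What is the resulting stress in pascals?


stress = F / A
stress = 1141 / 1.2200e-04
stress = 9.3525e+06


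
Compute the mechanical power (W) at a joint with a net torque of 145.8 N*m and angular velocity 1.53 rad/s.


P = M * omega
P = 145.8 * 1.53
P = 223.0740


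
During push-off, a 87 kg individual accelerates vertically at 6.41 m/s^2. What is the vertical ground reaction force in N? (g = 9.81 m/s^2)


GRF = m * (g + a)
GRF = 87 * (9.81 + 6.41)
GRF = 87 * 16.2200
GRF = 1411.1400


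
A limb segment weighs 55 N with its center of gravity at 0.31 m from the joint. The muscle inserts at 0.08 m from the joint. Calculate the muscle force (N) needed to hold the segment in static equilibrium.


F_muscle = W * d_load / d_muscle
F_muscle = 55 * 0.31 / 0.08
Numerator = 17.0500
F_muscle = 213.1250


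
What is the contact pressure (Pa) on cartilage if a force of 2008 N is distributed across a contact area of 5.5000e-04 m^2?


P = F / A
P = 2008 / 5.5000e-04
P = 3.6509e+06


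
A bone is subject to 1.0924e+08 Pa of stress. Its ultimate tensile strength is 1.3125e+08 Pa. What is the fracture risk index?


FRI = applied / ultimate
FRI = 1.0924e+08 / 1.3125e+08
FRI = 0.8323


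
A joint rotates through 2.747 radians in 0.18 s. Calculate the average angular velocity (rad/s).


omega = delta_theta / delta_t
omega = 2.747 / 0.18
omega = 15.2611


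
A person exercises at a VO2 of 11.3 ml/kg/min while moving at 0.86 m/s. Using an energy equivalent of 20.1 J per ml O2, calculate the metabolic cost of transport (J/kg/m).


Power per kg = VO2 * 20.1 / 60
Power per kg = 11.3 * 20.1 / 60 = 3.7855 W/kg
Cost = power_per_kg / speed
Cost = 3.7855 / 0.86
Cost = 4.4017


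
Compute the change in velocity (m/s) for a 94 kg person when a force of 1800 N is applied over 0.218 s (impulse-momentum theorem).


J = F * dt = 1800 * 0.218 = 392.4000 N*s
delta_v = J / m
delta_v = 392.4000 / 94
delta_v = 4.1745


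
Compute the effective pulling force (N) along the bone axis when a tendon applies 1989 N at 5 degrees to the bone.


F_eff = F_tendon * cos(theta)
theta = 5 deg = 0.0873 rad
cos(theta) = 0.9962
F_eff = 1989 * 0.9962
F_eff = 1981.4313


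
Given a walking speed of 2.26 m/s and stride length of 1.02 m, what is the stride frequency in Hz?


f = v / stride_length
f = 2.26 / 1.02
f = 2.2157


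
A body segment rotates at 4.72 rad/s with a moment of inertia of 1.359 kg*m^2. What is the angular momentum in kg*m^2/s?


L = I * omega
L = 1.359 * 4.72
L = 6.4145


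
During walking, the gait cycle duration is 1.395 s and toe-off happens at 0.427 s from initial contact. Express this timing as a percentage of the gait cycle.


pct = (event_time / cycle_time) * 100
pct = (0.427 / 1.395) * 100
ratio = 0.3061
pct = 30.6093


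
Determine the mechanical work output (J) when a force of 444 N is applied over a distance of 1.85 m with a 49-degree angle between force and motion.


W = F * d * cos(theta)
theta = 49 deg = 0.8552 rad
cos(theta) = 0.6561
W = 444 * 1.85 * 0.6561
W = 538.8869


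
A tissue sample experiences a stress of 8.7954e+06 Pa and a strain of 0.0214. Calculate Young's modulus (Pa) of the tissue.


E = stress / strain
E = 8.7954e+06 / 0.0214
E = 4.1100e+08


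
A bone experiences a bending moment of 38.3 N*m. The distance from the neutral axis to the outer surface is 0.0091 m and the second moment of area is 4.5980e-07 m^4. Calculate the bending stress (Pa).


sigma = M * c / I
sigma = 38.3 * 0.0091 / 4.5980e-07
M * c = 0.3485
sigma = 758003.4798


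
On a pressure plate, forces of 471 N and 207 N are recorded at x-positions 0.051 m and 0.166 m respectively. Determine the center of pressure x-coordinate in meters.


COP_x = (F1*x1 + F2*x2) / (F1 + F2)
COP_x = (471*0.051 + 207*0.166) / (471 + 207)
Numerator = 58.3830
Denominator = 678
COP_x = 0.0861


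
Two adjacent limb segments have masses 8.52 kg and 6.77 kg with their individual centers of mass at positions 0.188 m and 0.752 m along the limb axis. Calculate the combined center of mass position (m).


COM = (m1*x1 + m2*x2) / (m1 + m2)
COM = (8.52*0.188 + 6.77*0.752) / (8.52 + 6.77)
Numerator = 6.6928
Denominator = 15.2900
COM = 0.4377


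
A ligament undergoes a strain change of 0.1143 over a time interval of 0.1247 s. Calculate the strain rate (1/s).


strain_rate = delta_strain / delta_t
strain_rate = 0.1143 / 0.1247
strain_rate = 0.9166


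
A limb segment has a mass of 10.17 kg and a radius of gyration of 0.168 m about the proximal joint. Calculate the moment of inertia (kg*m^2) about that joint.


I = m * k^2
I = 10.17 * 0.168^2
k^2 = 0.0282
I = 0.2870


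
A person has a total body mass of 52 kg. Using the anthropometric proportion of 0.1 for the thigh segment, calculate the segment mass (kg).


m_segment = body_mass * fraction
m_segment = 52 * 0.1
m_segment = 5.2000


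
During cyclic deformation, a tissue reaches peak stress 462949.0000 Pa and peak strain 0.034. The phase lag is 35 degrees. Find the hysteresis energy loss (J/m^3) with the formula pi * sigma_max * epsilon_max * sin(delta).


E_loss = pi * sigma_max * epsilon_max * sin(delta)
delta = 35 deg = 0.6109 rad
sin(delta) = 0.5736
E_loss = pi * 462949.0000 * 0.034 * 0.5736
E_loss = 28363.0703


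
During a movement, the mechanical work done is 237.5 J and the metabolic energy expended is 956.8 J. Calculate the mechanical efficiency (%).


eta = (W_mech / E_meta) * 100
eta = (237.5 / 956.8) * 100
ratio = 0.2482
eta = 24.8223


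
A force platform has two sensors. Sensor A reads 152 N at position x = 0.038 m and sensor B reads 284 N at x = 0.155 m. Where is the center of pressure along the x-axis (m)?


COP_x = (F1*x1 + F2*x2) / (F1 + F2)
COP_x = (152*0.038 + 284*0.155) / (152 + 284)
Numerator = 49.7960
Denominator = 436
COP_x = 0.1142


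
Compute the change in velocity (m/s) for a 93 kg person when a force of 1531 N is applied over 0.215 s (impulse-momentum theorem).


J = F * dt = 1531 * 0.215 = 329.1650 N*s
delta_v = J / m
delta_v = 329.1650 / 93
delta_v = 3.5394


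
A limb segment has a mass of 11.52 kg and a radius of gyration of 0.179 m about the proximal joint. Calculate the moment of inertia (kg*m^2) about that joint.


I = m * k^2
I = 11.52 * 0.179^2
k^2 = 0.0320
I = 0.3691


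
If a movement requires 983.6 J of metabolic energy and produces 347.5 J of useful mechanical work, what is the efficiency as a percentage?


eta = (W_mech / E_meta) * 100
eta = (347.5 / 983.6) * 100
ratio = 0.3533
eta = 35.3294


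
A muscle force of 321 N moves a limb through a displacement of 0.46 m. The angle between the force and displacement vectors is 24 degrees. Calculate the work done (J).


W = F * d * cos(theta)
theta = 24 deg = 0.4189 rad
cos(theta) = 0.9135
W = 321 * 0.46 * 0.9135
W = 134.8941


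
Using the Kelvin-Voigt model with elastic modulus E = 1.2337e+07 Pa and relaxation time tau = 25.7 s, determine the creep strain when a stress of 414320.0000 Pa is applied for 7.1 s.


epsilon(t) = (sigma/E) * (1 - exp(-t/tau))
sigma/E = 414320.0000 / 1.2337e+07 = 0.0336
exp(-t/tau) = exp(-7.1 / 25.7) = 0.7586
epsilon = 0.0336 * (1 - 0.7586)
epsilon = 0.0081


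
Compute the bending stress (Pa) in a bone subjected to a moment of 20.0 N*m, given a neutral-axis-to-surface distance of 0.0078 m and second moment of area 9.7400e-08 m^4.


sigma = M * c / I
sigma = 20.0 * 0.0078 / 9.7400e-08
M * c = 0.1560
sigma = 1.6016e+06


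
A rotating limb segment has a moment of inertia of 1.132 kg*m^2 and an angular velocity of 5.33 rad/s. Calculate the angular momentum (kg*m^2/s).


L = I * omega
L = 1.132 * 5.33
L = 6.0336


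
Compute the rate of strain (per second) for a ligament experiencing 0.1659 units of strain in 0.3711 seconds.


strain_rate = delta_strain / delta_t
strain_rate = 0.1659 / 0.3711
strain_rate = 0.4470


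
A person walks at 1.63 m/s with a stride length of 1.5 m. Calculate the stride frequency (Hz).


f = v / stride_length
f = 1.63 / 1.5
f = 1.0867


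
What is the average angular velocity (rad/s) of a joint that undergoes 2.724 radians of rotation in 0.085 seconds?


omega = delta_theta / delta_t
omega = 2.724 / 0.085
omega = 32.0471


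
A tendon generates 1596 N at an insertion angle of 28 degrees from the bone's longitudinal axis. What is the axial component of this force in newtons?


F_eff = F_tendon * cos(theta)
theta = 28 deg = 0.4887 rad
cos(theta) = 0.8829
F_eff = 1596 * 0.8829
F_eff = 1409.1844


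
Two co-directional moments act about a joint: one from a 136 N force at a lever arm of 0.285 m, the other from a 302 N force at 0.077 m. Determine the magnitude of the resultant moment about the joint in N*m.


M = F1 * d1 + F2 * d2
M = 136 * 0.285 + 302 * 0.077
M = 38.7600 + 23.2540
M = 62.0140


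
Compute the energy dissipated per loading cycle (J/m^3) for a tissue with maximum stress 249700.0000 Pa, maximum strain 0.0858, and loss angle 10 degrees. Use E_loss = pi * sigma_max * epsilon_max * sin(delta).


E_loss = pi * sigma_max * epsilon_max * sin(delta)
delta = 10 deg = 0.1745 rad
sin(delta) = 0.1736
E_loss = pi * 249700.0000 * 0.0858 * 0.1736
E_loss = 11687.6160


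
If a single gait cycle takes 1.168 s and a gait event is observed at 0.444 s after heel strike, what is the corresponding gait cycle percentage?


pct = (event_time / cycle_time) * 100
pct = (0.444 / 1.168) * 100
ratio = 0.3801
pct = 38.0137


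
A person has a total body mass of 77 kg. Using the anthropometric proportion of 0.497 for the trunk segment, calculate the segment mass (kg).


m_segment = body_mass * fraction
m_segment = 77 * 0.497
m_segment = 38.2690


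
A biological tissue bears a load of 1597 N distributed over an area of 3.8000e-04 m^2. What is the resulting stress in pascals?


stress = F / A
stress = 1597 / 3.8000e-04
stress = 4.2026e+06


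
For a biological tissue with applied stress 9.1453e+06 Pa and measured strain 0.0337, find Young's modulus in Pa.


E = stress / strain
E = 9.1453e+06 / 0.0337
E = 2.7137e+08


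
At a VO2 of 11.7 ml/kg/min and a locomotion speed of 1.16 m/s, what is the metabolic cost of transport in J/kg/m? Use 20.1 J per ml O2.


Power per kg = VO2 * 20.1 / 60
Power per kg = 11.7 * 20.1 / 60 = 3.9195 W/kg
Cost = power_per_kg / speed
Cost = 3.9195 / 1.16
Cost = 3.3789


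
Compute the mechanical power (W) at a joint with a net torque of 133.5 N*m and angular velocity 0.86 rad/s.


P = M * omega
P = 133.5 * 0.86
P = 114.8100


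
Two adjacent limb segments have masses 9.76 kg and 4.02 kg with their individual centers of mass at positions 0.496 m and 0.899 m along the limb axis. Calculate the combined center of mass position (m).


COM = (m1*x1 + m2*x2) / (m1 + m2)
COM = (9.76*0.496 + 4.02*0.899) / (9.76 + 4.02)
Numerator = 8.4549
Denominator = 13.7800
COM = 0.6136


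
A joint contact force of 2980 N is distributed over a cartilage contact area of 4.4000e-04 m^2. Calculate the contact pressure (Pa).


P = F / A
P = 2980 / 4.4000e-04
P = 6.7727e+06


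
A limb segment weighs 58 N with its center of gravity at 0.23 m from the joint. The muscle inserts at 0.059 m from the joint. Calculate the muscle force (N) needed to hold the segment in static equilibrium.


F_muscle = W * d_load / d_muscle
F_muscle = 58 * 0.23 / 0.059
Numerator = 13.3400
F_muscle = 226.1017


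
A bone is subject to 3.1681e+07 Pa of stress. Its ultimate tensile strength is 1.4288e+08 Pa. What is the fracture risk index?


FRI = applied / ultimate
FRI = 3.1681e+07 / 1.4288e+08
FRI = 0.2217


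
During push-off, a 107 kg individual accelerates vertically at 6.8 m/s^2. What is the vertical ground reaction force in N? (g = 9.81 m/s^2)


GRF = m * (g + a)
GRF = 107 * (9.81 + 6.8)
GRF = 107 * 16.6100
GRF = 1777.2700


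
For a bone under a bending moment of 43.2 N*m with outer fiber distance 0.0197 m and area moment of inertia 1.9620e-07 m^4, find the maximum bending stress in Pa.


sigma = M * c / I
sigma = 43.2 * 0.0197 / 1.9620e-07
M * c = 0.8510
sigma = 4.3376e+06


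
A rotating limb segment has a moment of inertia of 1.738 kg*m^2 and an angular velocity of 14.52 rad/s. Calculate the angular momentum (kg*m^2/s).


L = I * omega
L = 1.738 * 14.52
L = 25.2358


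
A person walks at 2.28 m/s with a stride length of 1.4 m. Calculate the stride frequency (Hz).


f = v / stride_length
f = 2.28 / 1.4
f = 1.6286


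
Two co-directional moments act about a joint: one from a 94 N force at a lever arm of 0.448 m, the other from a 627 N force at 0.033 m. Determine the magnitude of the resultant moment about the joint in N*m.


M = F1 * d1 + F2 * d2
M = 94 * 0.448 + 627 * 0.033
M = 42.1120 + 20.6910
M = 62.8030


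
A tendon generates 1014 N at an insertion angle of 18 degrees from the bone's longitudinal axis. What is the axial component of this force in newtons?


F_eff = F_tendon * cos(theta)
theta = 18 deg = 0.3142 rad
cos(theta) = 0.9511
F_eff = 1014 * 0.9511
F_eff = 964.3713


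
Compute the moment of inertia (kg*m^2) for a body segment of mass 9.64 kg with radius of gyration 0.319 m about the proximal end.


I = m * k^2
I = 9.64 * 0.319^2
k^2 = 0.1018
I = 0.9810


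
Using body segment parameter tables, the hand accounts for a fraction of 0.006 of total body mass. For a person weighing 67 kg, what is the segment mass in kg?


m_segment = body_mass * fraction
m_segment = 67 * 0.006
m_segment = 0.4020


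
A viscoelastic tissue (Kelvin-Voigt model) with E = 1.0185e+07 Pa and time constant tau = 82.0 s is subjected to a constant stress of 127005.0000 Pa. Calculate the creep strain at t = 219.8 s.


epsilon(t) = (sigma/E) * (1 - exp(-t/tau))
sigma/E = 127005.0000 / 1.0185e+07 = 0.0125
exp(-t/tau) = exp(-219.8 / 82.0) = 0.0685
epsilon = 0.0125 * (1 - 0.0685)
epsilon = 0.0116


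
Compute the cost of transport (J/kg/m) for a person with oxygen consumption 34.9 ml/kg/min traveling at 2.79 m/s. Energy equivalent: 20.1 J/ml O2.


Power per kg = VO2 * 20.1 / 60
Power per kg = 34.9 * 20.1 / 60 = 11.6915 W/kg
Cost = power_per_kg / speed
Cost = 11.6915 / 2.79
Cost = 4.1905


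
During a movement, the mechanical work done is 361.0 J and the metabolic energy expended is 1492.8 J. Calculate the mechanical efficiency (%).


eta = (W_mech / E_meta) * 100
eta = (361.0 / 1492.8) * 100
ratio = 0.2418
eta = 24.1827


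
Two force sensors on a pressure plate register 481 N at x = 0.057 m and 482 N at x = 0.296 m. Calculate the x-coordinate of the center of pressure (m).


COP_x = (F1*x1 + F2*x2) / (F1 + F2)
COP_x = (481*0.057 + 482*0.296) / (481 + 482)
Numerator = 170.0890
Denominator = 963
COP_x = 0.1766


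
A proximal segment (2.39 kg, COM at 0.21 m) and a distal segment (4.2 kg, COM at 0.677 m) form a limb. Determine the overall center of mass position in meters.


COM = (m1*x1 + m2*x2) / (m1 + m2)
COM = (2.39*0.21 + 4.2*0.677) / (2.39 + 4.2)
Numerator = 3.3453
Denominator = 6.5900
COM = 0.5076


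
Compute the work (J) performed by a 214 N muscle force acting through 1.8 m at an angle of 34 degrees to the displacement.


W = F * d * cos(theta)
theta = 34 deg = 0.5934 rad
cos(theta) = 0.8290
W = 214 * 1.8 * 0.8290
W = 319.3453


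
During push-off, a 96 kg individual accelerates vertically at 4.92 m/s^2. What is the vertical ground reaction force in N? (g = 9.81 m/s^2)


GRF = m * (g + a)
GRF = 96 * (9.81 + 4.92)
GRF = 96 * 14.7300
GRF = 1414.0800


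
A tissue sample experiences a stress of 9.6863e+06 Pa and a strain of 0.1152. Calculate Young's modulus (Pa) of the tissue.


E = stress / strain
E = 9.6863e+06 / 0.1152
E = 8.4082e+07


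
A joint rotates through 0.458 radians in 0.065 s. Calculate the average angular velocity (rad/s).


omega = delta_theta / delta_t
omega = 0.458 / 0.065
omega = 7.0462


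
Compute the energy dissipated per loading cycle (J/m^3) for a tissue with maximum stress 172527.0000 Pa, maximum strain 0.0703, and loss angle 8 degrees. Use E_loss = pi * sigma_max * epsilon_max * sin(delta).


E_loss = pi * sigma_max * epsilon_max * sin(delta)
delta = 8 deg = 0.1396 rad
sin(delta) = 0.1392
E_loss = pi * 172527.0000 * 0.0703 * 0.1392
E_loss = 5302.9505


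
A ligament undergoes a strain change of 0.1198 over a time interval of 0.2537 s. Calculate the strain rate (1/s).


strain_rate = delta_strain / delta_t
strain_rate = 0.1198 / 0.2537
strain_rate = 0.4722


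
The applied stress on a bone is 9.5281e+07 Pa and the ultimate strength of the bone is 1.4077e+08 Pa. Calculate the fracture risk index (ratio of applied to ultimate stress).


FRI = applied / ultimate
FRI = 9.5281e+07 / 1.4077e+08
FRI = 0.6769


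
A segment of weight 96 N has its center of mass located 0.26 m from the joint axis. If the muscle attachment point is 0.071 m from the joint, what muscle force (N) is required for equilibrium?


F_muscle = W * d_load / d_muscle
F_muscle = 96 * 0.26 / 0.071
Numerator = 24.9600
F_muscle = 351.5493


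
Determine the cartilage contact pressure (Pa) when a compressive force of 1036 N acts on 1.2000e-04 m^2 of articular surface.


P = F / A
P = 1036 / 1.2000e-04
P = 8.6333e+06


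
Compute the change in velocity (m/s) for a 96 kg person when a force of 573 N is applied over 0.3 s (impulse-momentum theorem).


J = F * dt = 573 * 0.3 = 171.9000 N*s
delta_v = J / m
delta_v = 171.9000 / 96
delta_v = 1.7906


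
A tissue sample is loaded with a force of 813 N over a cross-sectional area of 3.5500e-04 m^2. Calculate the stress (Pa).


stress = F / A
stress = 813 / 3.5500e-04
stress = 2.2901e+06


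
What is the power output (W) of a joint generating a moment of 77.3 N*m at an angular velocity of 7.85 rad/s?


P = M * omega
P = 77.3 * 7.85
P = 606.8050


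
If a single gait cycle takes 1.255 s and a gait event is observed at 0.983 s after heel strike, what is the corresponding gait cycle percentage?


pct = (event_time / cycle_time) * 100
pct = (0.983 / 1.255) * 100
ratio = 0.7833
pct = 78.3267


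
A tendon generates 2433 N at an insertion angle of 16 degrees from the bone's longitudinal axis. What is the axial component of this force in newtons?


F_eff = F_tendon * cos(theta)
theta = 16 deg = 0.2793 rad
cos(theta) = 0.9613
F_eff = 2433 * 0.9613
F_eff = 2338.7497


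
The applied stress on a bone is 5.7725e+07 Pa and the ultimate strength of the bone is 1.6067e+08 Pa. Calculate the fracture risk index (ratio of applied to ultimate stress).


FRI = applied / ultimate
FRI = 5.7725e+07 / 1.6067e+08
FRI = 0.3593


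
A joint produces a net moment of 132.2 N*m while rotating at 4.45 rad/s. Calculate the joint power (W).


P = M * omega
P = 132.2 * 4.45
P = 588.2900


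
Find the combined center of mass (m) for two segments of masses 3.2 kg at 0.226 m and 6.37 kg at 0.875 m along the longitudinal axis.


COM = (m1*x1 + m2*x2) / (m1 + m2)
COM = (3.2*0.226 + 6.37*0.875) / (3.2 + 6.37)
Numerator = 6.2970
Denominator = 9.5700
COM = 0.6580


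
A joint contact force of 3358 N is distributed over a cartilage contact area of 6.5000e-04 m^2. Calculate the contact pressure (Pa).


P = F / A
P = 3358 / 6.5000e-04
P = 5.1662e+06


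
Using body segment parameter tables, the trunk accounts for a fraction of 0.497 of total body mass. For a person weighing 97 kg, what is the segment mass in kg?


m_segment = body_mass * fraction
m_segment = 97 * 0.497
m_segment = 48.2090


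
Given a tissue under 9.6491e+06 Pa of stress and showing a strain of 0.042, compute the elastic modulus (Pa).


E = stress / strain
E = 9.6491e+06 / 0.042
E = 2.2974e+08


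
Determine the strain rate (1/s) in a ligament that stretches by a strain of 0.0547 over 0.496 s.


strain_rate = delta_strain / delta_t
strain_rate = 0.0547 / 0.496
strain_rate = 0.1103


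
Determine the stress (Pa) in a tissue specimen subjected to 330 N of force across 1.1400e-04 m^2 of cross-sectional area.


stress = F / A
stress = 330 / 1.1400e-04
stress = 2.8947e+06


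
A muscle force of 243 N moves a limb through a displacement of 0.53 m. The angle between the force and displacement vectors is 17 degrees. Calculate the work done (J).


W = F * d * cos(theta)
theta = 17 deg = 0.2967 rad
cos(theta) = 0.9563
W = 243 * 0.53 * 0.9563
W = 123.1625
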